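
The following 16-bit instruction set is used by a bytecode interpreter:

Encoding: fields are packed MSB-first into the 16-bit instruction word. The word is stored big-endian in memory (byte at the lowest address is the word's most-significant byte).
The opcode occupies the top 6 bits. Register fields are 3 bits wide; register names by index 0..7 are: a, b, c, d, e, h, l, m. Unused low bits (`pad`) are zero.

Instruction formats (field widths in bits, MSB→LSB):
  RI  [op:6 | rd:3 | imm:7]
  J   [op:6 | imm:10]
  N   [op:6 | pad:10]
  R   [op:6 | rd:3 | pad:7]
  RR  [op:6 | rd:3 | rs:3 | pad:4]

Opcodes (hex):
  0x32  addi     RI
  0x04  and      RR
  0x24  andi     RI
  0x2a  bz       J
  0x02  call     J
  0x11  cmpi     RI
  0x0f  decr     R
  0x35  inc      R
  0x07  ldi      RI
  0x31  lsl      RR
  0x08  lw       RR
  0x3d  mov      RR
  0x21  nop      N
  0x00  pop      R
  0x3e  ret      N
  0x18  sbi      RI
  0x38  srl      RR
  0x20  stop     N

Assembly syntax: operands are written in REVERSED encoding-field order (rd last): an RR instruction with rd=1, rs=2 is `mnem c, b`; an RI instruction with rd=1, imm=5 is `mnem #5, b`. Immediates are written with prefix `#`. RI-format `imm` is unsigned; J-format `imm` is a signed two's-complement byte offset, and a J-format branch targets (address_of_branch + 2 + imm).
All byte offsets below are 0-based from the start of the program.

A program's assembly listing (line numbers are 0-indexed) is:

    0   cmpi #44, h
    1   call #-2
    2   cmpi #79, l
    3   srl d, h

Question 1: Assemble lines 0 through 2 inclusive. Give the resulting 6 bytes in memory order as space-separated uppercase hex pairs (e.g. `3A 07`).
46 AC 0B FE 47 4F

line 0 (cmpi): pack op=0x11:6|rd=5:3|imm=44:7 = 0x46ac; big→ 46 ac
line 1 (call): pack op=0x2:6|imm=-2:10 = 0x0bfe; big→ 0b fe
line 2 (cmpi): pack op=0x11:6|rd=6:3|imm=79:7 = 0x474f; big→ 47 4f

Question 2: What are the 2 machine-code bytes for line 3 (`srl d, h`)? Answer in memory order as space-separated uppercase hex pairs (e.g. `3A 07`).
L3: srl op=0x38:6|rd=5:3|rs=3:3|pad=0:4 ⇒ 0xe2b0 ⇒ big e2 b0

E2 B0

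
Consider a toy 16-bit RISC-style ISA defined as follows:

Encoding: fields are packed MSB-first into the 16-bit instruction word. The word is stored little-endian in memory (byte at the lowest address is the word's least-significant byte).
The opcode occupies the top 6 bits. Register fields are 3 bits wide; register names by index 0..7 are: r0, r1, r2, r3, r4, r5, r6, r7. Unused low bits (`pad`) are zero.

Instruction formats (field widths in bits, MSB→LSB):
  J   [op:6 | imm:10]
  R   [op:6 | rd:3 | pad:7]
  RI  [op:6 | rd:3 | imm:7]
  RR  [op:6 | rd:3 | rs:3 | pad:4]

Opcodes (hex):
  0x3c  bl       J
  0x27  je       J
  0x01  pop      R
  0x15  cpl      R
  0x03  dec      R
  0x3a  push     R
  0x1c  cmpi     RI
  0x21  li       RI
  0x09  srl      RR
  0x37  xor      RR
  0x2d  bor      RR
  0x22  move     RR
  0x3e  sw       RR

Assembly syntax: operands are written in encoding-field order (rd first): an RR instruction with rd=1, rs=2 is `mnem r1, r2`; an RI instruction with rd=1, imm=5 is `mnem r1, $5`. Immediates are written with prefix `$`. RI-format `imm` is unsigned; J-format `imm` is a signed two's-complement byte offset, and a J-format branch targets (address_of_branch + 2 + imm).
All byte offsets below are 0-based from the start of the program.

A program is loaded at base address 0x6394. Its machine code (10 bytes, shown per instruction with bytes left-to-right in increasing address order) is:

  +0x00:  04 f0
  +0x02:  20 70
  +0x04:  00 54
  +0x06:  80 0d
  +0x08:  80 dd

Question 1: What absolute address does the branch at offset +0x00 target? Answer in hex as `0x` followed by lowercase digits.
0x639a

off 0x00: read 04 f0 as little → 0xf004
  opcode bits[15:10]=0x3c: bl/J
  imm: (w>>0)&0x3ff=0x4 → $4
  target = base 0x6394 + off 0x00 + 2 + imm 4 = 0x639a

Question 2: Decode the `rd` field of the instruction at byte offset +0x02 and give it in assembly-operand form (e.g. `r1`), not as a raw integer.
@+02  little-endian(20 70) = 0x7020
  op=0x7020>>10=0x1c ⇒ cmpi (RI)
  rd@[9:7]=0x0 ⇒ r0
  imm@[6:0]=0x20 ⇒ $32

r0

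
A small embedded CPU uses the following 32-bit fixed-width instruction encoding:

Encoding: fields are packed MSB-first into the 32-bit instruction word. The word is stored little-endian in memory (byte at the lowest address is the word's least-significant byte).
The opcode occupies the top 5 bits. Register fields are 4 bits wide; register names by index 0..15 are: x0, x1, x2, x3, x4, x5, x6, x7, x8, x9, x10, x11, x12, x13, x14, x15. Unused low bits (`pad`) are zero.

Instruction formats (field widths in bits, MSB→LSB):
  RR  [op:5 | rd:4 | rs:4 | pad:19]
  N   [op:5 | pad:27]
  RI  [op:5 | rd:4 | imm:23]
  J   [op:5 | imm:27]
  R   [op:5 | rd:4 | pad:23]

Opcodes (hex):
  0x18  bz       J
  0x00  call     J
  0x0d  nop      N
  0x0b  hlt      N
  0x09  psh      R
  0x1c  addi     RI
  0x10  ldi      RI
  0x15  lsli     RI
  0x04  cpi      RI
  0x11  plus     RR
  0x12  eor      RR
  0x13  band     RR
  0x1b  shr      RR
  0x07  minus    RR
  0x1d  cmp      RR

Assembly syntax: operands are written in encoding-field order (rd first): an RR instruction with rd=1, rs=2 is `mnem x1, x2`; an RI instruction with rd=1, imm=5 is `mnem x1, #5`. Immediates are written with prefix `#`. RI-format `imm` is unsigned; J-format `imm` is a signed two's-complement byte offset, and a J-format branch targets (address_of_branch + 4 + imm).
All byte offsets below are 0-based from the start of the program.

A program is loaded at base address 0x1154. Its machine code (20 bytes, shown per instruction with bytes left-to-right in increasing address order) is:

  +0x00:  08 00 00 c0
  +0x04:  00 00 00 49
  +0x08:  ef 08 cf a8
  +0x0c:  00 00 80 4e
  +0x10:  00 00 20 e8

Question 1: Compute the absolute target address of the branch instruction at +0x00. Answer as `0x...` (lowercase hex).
0x1160

@+00  little-endian(08 00 00 c0) = 0xc0000008
  op=0xc0000008>>27=0x18 ⇒ bz (J)
  imm@[26:0]=0x8 ⇒ #8
  target = base 0x1154 + off 0x00 + 4 + imm 8 = 0x1160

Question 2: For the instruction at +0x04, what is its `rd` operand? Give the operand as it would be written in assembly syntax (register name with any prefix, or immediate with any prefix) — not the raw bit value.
x2

[04] 00 00 00 49 → 0x49000000
  op=0x49000000>>27=0x9 ⇒ psh (R)
  [26:23] rd=2 = x2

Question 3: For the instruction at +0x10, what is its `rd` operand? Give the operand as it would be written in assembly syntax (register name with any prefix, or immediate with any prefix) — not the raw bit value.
[10] 00 00 20 e8 → 0xe8200000
  opcode bits[31:27]=0x1d: cmp/RR
  rd@[26:23]=0x0 ⇒ x0
  rs@[22:19]=0x4 ⇒ x4

x0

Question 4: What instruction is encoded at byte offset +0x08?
lsli x1, #5179631

@+08  little-endian(ef 08 cf a8) = 0xa8cf08ef
  opcode bits[31:27]=0x15: lsli/RI
  rd@[26:23]=0x1 ⇒ x1
  imm@[22:0]=0x4f08ef ⇒ #5179631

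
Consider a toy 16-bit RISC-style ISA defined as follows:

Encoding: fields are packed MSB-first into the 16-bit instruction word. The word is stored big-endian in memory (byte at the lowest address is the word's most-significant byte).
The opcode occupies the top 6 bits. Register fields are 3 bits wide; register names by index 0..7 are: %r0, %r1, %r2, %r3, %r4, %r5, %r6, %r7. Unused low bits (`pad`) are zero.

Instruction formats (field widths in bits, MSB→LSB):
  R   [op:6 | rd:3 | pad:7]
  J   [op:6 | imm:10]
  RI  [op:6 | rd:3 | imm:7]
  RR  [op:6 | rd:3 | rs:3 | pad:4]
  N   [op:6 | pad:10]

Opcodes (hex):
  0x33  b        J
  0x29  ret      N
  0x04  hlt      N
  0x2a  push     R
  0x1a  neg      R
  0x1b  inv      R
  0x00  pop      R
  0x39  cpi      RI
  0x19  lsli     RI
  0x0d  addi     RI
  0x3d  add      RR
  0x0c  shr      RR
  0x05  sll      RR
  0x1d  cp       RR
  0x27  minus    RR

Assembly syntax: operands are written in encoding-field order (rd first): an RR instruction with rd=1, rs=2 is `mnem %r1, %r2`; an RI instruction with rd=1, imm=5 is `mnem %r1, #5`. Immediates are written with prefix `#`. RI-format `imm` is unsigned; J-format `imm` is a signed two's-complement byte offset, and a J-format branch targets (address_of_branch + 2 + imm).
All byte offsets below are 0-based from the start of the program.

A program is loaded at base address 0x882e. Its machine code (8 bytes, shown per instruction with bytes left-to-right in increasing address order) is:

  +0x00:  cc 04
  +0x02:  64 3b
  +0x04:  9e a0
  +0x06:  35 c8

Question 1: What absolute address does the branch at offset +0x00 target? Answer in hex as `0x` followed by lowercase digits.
+0x00: cc 04 ⇒ word 0xcc04 (big)
  op=0xcc04>>10=0x33 ⇒ b (J)
  [9:0] imm=4 = #4
  target = base 0x882e + off 0x00 + 2 + imm 4 = 0x8834

0x8834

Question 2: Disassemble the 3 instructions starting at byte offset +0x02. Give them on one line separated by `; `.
off 0x02: read 64 3b as big → 0x643b
  top 6b → 0x19 → lsli [RI]
  rd@[9:7]=0x0 ⇒ %r0
  imm@[6:0]=0x3b ⇒ #59
off 0x04: read 9e a0 as big → 0x9ea0
  top 6b → 0x27 → minus [RR]
  rd@[9:7]=0x5 ⇒ %r5
  rs@[6:4]=0x2 ⇒ %r2
off 0x06: read 35 c8 as big → 0x35c8
  top 6b → 0xd → addi [RI]
  rd@[9:7]=0x3 ⇒ %r3
  imm@[6:0]=0x48 ⇒ #72

lsli %r0, #59; minus %r5, %r2; addi %r3, #72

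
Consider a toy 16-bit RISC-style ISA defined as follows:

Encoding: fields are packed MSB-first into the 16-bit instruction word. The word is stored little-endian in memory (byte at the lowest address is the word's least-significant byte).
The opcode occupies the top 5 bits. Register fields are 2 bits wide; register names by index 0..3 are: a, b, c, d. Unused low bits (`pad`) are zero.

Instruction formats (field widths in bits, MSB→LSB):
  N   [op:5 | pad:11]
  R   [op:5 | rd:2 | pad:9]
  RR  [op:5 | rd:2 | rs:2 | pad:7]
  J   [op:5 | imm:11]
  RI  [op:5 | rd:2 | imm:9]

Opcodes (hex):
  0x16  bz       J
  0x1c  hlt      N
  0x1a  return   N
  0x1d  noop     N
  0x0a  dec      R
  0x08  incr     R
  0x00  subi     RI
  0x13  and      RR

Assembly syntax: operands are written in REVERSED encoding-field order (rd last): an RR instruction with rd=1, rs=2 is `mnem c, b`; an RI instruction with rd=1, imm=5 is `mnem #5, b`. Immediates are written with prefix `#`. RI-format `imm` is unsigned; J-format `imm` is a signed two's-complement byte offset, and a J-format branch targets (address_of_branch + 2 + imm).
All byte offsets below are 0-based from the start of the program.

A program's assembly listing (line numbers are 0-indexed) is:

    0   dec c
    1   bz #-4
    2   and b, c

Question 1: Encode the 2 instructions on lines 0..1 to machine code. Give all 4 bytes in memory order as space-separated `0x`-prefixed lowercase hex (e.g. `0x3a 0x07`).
0x00 0x54 0xfc 0xb7

0. dec fields op=0xa:5|rd=2:2|pad=0:9 → word 5400h → 00 54
1. bz fields op=0x16:5|imm=-4:11 → word b7fch → fc b7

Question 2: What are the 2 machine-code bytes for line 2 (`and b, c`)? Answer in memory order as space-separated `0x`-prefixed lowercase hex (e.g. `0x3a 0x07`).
2. and fields op=0x13:5|rd=2:2|rs=1:2|pad=0:7 → word 9c80h → 80 9c

0x80 0x9c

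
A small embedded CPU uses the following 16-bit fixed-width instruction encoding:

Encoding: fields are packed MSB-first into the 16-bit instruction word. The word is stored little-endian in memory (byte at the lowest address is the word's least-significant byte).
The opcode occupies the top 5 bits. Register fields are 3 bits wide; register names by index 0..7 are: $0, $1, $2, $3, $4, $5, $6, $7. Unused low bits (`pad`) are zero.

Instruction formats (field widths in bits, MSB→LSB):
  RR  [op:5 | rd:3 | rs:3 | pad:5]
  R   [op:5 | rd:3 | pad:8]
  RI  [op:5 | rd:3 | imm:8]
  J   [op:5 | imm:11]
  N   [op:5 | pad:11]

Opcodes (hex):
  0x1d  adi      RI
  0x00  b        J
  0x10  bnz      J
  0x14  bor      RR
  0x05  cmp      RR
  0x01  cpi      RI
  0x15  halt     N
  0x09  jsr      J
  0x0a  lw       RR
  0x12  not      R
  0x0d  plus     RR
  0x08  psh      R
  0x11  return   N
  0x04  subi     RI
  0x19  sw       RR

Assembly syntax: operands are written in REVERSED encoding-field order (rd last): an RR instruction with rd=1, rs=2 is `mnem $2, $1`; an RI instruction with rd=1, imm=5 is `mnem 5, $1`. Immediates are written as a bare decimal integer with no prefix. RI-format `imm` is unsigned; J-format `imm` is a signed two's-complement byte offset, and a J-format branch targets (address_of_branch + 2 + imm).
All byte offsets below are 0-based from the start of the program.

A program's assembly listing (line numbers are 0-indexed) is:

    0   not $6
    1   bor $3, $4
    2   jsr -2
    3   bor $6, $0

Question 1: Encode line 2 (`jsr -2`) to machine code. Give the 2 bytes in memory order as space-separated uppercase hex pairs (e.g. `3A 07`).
line 2 (jsr): pack op=0x9:5|imm=-2:11 = 0x4ffe; little→ fe 4f

FE 4F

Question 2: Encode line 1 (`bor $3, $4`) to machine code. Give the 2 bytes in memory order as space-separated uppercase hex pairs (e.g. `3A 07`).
60 A4

1. bor fields op=0x14:5|rd=4:3|rs=3:3|pad=0:5 → word a460h → 60 a4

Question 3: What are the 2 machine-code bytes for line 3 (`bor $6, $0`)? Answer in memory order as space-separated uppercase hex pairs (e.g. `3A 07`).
C0 A0

L3: bor op=0x14:5|rd=0:3|rs=6:3|pad=0:5 ⇒ 0xa0c0 ⇒ little c0 a0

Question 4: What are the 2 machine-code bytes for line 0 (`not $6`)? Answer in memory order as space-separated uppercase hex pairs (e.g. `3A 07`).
L0: not op=0x12:5|rd=6:3|pad=0:8 ⇒ 0x9600 ⇒ little 00 96

00 96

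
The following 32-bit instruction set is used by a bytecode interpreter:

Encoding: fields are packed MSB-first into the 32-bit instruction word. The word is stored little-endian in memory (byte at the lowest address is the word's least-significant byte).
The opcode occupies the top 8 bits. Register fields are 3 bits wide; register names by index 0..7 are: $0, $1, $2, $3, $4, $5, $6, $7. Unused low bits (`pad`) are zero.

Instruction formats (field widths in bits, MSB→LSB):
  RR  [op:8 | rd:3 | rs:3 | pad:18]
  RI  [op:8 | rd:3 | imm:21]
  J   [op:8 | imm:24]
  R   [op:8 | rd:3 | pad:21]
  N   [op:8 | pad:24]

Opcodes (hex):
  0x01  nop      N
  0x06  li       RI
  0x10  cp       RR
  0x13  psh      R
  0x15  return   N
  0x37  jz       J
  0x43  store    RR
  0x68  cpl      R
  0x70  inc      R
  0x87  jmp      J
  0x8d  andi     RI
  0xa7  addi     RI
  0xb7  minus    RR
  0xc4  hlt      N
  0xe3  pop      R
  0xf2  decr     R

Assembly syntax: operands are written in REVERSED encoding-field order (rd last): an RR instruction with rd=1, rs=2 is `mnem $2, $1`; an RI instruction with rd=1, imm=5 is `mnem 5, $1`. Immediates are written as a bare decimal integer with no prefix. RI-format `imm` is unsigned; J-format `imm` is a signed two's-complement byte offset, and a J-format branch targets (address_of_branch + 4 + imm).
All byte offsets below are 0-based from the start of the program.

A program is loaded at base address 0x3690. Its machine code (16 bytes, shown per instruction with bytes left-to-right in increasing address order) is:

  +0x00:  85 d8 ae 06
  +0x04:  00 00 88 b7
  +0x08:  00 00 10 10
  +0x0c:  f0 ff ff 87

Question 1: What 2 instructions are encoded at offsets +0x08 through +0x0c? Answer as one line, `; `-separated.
+0x08: 00 00 10 10 ⇒ word 0x10100000 (little)
  top 8b → 0x10 → cp [RR]
  [23:21] rd=0 = $0
  [20:18] rs=4 = $4
+0x0c: f0 ff ff 87 ⇒ word 0x87fffff0 (little)
  top 8b → 0x87 → jmp [J]
  [23:0] imm=16777200 (s24→-16) = -16

cp $4, $0; jmp -16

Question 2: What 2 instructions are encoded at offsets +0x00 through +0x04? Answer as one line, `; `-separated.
li 972933, $5; minus $2, $4

[00] 85 d8 ae 06 → 0x06aed885
  opcode bits[31:24]=0x6: li/RI
  rd@[23:21]=0x5 ⇒ $5
  imm@[20:0]=0xed885 ⇒ 972933
[04] 00 00 88 b7 → 0xb7880000
  opcode bits[31:24]=0xb7: minus/RR
  rd@[23:21]=0x4 ⇒ $4
  rs@[20:18]=0x2 ⇒ $2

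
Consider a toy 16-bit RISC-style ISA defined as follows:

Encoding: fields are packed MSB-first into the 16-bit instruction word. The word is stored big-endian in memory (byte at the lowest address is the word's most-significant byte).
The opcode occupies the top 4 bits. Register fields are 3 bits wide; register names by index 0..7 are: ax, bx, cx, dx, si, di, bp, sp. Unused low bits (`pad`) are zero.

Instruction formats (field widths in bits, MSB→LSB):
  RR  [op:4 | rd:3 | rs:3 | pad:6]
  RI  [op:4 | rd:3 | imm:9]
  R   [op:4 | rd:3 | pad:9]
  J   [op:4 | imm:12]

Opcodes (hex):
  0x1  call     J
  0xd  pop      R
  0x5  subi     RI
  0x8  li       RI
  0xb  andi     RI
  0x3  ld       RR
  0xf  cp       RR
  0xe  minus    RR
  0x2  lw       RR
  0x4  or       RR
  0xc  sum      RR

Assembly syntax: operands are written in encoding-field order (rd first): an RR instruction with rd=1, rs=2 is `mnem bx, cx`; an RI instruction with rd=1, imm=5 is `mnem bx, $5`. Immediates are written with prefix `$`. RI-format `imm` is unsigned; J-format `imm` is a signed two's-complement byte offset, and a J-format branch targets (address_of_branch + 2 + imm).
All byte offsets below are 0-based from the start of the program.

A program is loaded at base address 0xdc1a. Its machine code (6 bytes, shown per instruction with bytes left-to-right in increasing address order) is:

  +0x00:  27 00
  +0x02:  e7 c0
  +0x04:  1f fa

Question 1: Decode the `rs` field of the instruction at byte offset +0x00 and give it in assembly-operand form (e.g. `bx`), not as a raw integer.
+0x00: 27 00 ⇒ word 0x2700 (big)
  top 4b → 0x2 → lw [RR]
  [11:9] rd=3 = dx
  [8:6] rs=4 = si

si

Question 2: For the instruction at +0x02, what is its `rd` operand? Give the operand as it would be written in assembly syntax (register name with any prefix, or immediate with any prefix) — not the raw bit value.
[02] e7 c0 → 0xe7c0
  top 4b → 0xe → minus [RR]
  [11:9] rd=3 = dx
  [8:6] rs=7 = sp

dx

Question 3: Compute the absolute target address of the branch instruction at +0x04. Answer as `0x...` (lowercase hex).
0xdc1a

@+04  big-endian(1f fa) = 0x1ffa
  opcode bits[15:12]=0x1: call/J
  imm: (w>>0)&0xfff=0xffa (s12→-6) → $-6
  target = base 0xdc1a + off 0x04 + 2 + imm -6 = 0xdc1a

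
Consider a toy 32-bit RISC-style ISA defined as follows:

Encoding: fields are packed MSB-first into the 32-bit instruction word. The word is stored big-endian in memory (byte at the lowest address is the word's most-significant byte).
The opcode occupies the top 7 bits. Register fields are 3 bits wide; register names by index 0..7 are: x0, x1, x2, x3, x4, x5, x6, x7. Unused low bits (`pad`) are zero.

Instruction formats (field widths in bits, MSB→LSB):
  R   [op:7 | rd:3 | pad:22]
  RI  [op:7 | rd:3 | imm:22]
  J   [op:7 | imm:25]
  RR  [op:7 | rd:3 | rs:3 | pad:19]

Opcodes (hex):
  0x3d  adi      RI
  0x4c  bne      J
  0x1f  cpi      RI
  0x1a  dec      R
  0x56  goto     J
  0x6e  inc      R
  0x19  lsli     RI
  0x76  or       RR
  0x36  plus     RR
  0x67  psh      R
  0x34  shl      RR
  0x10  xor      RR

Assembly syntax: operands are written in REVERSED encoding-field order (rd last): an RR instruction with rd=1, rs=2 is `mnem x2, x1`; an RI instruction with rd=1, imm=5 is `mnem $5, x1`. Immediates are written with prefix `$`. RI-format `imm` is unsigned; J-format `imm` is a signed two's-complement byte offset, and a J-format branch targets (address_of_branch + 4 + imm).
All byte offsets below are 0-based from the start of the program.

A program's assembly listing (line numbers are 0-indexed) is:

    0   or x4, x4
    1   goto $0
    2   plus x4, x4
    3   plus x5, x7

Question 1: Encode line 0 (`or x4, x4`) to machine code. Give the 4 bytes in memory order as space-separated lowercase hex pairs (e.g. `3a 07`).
ed 20 00 00

line 0 (or): pack op=0x76:7|rd=4:3|rs=4:3|pad=0:19 = 0xed200000; big→ ed 20 00 00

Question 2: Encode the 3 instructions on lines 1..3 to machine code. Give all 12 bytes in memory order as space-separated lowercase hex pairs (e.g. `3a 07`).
L1: goto op=0x56:7|imm=0:25 ⇒ 0xac000000 ⇒ big ac 00 00 00
L2: plus op=0x36:7|rd=4:3|rs=4:3|pad=0:19 ⇒ 0x6d200000 ⇒ big 6d 20 00 00
L3: plus op=0x36:7|rd=7:3|rs=5:3|pad=0:19 ⇒ 0x6de80000 ⇒ big 6d e8 00 00

ac 00 00 00 6d 20 00 00 6d e8 00 00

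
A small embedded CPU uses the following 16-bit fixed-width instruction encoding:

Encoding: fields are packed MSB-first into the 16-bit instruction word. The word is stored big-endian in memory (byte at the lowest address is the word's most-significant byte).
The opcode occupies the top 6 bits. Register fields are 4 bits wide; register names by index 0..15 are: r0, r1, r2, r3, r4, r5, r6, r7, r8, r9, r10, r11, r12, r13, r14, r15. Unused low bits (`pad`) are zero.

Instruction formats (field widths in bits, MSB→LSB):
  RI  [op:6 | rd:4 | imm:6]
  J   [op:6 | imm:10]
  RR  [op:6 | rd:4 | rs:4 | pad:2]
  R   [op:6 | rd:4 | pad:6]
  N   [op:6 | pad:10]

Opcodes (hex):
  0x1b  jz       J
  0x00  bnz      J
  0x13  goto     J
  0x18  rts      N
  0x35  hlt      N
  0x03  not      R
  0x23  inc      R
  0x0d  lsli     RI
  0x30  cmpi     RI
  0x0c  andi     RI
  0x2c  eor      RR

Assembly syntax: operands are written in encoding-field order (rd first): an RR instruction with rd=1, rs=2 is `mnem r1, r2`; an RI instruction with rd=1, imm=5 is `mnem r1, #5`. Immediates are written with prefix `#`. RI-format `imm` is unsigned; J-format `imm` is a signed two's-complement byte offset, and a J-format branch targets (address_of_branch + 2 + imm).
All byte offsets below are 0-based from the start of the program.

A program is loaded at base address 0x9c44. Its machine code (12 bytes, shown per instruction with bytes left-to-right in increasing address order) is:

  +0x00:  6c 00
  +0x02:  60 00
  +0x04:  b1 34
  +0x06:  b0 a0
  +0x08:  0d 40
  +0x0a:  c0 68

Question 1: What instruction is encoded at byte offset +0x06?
eor r2, r8

off 0x06: read b0 a0 as big → 0xb0a0
  opcode bits[15:10]=0x2c: eor/RR
  rd@[9:6]=0x2 ⇒ r2
  rs@[5:2]=0x8 ⇒ r8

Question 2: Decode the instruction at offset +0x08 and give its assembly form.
not r5

off 0x08: read 0d 40 as big → 0x0d40
  opcode bits[15:10]=0x3: not/R
  rd: (w>>6)&0xf=0x5 → r5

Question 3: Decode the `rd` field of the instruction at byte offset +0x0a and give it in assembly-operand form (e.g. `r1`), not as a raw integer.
+0x0a: c0 68 ⇒ word 0xc068 (big)
  op=0xc068>>10=0x30 ⇒ cmpi (RI)
  rd@[9:6]=0x1 ⇒ r1
  imm@[5:0]=0x28 ⇒ #40

r1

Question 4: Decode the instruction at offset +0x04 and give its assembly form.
eor r4, r13

off 0x04: read b1 34 as big → 0xb134
  top 6b → 0x2c → eor [RR]
  rd@[9:6]=0x4 ⇒ r4
  rs@[5:2]=0xd ⇒ r13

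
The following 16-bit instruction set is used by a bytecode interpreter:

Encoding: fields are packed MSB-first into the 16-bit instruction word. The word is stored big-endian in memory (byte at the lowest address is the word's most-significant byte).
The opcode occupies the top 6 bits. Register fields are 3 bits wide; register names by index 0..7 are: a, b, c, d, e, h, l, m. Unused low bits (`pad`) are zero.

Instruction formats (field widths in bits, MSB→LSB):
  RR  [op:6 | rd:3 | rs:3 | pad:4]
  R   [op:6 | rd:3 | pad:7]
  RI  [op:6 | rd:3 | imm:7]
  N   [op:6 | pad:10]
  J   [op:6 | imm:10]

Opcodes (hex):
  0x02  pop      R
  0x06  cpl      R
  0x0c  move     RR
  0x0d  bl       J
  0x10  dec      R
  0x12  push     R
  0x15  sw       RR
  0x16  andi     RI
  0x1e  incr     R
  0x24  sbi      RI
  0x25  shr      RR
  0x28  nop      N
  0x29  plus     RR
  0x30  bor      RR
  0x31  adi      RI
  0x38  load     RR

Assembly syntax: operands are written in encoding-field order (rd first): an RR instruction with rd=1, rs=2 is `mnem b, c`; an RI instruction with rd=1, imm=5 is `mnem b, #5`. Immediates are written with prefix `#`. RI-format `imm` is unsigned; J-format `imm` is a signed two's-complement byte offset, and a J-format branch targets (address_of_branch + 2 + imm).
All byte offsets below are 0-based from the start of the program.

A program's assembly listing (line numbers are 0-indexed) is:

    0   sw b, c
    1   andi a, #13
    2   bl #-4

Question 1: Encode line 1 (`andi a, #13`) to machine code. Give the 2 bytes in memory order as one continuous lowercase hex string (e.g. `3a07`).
1. andi fields op=0x16:6|rd=0:3|imm=13:7 → word 580dh → 58 0d

580d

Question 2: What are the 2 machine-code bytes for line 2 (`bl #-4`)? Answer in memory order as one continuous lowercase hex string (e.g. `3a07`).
37fc

L2: bl op=0xd:6|imm=-4:10 ⇒ 0x37fc ⇒ big 37 fc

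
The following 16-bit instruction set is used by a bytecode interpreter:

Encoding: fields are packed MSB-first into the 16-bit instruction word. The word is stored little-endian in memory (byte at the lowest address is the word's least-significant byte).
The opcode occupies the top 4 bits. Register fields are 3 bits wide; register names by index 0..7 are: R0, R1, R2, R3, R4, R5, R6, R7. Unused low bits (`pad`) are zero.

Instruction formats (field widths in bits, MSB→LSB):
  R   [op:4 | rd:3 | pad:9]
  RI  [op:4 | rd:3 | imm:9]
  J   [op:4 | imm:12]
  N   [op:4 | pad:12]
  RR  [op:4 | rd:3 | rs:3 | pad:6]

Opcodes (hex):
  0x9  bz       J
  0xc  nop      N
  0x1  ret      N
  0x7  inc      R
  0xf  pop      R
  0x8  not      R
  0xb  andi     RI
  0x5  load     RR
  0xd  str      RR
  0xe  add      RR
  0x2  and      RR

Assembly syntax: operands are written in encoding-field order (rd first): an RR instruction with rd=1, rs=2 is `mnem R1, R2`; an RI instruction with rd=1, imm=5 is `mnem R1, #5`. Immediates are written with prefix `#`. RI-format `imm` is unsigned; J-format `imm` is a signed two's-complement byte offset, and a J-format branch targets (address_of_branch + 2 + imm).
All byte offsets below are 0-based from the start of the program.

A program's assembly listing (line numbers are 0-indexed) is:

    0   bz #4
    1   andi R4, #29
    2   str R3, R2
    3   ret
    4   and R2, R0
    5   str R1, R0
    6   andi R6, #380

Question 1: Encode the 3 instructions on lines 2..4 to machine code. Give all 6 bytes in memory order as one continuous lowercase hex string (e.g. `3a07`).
80d600100024

line 2 (str): pack op=0xd:4|rd=3:3|rs=2:3|pad=0:6 = 0xd680; little→ 80 d6
line 3 (ret): pack op=0x1:4|pad=0:12 = 0x1000; little→ 00 10
line 4 (and): pack op=0x2:4|rd=2:3|rs=0:3|pad=0:6 = 0x2400; little→ 00 24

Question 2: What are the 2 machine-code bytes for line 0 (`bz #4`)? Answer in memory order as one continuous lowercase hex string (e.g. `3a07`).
line 0 (bz): pack op=0x9:4|imm=4:12 = 0x9004; little→ 04 90

0490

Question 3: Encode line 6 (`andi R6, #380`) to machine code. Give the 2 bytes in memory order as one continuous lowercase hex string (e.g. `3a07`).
7cbd

line 6 (andi): pack op=0xb:4|rd=6:3|imm=380:9 = 0xbd7c; little→ 7c bd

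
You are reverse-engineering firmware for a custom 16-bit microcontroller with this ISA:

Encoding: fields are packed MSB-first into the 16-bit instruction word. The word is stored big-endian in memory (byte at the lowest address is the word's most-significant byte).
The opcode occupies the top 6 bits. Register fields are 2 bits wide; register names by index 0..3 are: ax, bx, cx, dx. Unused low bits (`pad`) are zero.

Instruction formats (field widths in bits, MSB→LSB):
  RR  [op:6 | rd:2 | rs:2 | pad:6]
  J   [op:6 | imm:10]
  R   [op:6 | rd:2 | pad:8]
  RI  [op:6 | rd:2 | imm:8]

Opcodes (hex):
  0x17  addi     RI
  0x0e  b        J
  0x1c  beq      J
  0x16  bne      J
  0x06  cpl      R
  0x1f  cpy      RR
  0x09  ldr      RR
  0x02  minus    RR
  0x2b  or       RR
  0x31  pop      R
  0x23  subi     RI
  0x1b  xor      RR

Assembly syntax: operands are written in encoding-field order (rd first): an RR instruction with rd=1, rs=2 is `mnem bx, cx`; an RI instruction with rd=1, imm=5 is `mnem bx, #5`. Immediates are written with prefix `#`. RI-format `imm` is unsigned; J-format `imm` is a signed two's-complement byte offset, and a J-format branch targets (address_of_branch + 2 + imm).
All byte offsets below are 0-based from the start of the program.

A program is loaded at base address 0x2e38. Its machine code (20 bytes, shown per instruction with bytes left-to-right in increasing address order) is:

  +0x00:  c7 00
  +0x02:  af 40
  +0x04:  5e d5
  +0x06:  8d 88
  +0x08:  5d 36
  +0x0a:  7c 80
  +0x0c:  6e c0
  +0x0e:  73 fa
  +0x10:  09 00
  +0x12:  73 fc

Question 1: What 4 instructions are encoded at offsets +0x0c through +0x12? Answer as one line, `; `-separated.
+0x0c: 6e c0 ⇒ word 0x6ec0 (big)
  opcode bits[15:10]=0x1b: xor/RR
  rd@[9:8]=0x2 ⇒ cx
  rs@[7:6]=0x3 ⇒ dx
+0x0e: 73 fa ⇒ word 0x73fa (big)
  opcode bits[15:10]=0x1c: beq/J
  imm@[9:0]=0x3fa (s10→-6) ⇒ #-6
+0x10: 09 00 ⇒ word 0x0900 (big)
  opcode bits[15:10]=0x2: minus/RR
  rd@[9:8]=0x1 ⇒ bx
  rs@[7:6]=0x0 ⇒ ax
+0x12: 73 fc ⇒ word 0x73fc (big)
  opcode bits[15:10]=0x1c: beq/J
  imm@[9:0]=0x3fc (s10→-4) ⇒ #-4

xor cx, dx; beq #-6; minus bx, ax; beq #-4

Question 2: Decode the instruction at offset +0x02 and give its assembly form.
[02] af 40 → 0xaf40
  op=0xaf40>>10=0x2b ⇒ or (RR)
  [9:8] rd=3 = dx
  [7:6] rs=1 = bx

or dx, bx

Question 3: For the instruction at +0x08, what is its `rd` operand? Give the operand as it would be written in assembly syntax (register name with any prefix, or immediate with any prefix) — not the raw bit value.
@+08  big-endian(5d 36) = 0x5d36
  op=0x5d36>>10=0x17 ⇒ addi (RI)
  rd: (w>>8)&0x3=0x1 → bx
  imm: (w>>0)&0xff=0x36 → #54

bx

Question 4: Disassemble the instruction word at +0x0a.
cpy ax, cx

off 0x0a: read 7c 80 as big → 0x7c80
  op=0x7c80>>10=0x1f ⇒ cpy (RR)
  [9:8] rd=0 = ax
  [7:6] rs=2 = cx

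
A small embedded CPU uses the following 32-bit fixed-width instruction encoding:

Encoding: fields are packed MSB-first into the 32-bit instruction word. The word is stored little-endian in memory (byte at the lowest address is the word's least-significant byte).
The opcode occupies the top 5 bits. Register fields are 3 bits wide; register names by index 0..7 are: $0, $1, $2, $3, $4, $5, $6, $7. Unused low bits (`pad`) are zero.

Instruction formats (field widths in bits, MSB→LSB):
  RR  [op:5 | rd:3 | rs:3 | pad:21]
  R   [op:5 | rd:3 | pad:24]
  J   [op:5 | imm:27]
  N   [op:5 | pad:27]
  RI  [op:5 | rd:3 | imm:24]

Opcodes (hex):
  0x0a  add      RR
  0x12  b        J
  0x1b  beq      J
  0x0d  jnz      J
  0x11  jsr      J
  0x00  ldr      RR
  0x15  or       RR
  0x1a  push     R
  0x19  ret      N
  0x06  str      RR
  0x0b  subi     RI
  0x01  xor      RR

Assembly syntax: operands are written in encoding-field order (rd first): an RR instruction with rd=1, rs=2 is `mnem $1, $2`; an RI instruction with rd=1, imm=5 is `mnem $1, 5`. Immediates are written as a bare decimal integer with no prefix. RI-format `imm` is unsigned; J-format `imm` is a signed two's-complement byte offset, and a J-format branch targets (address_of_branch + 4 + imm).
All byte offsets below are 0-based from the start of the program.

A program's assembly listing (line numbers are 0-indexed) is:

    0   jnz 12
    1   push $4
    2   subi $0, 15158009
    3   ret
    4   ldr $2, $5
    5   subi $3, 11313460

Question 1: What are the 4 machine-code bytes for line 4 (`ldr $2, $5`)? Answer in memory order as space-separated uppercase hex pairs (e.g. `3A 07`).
L4: ldr op=0x0:5|rd=2:3|rs=5:3|pad=0:21 ⇒ 0x02a00000 ⇒ little 00 00 a0 02

00 00 A0 02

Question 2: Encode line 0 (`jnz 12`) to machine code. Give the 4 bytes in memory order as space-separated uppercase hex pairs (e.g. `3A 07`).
0C 00 00 68

L0: jnz op=0xd:5|imm=12:27 ⇒ 0x6800000c ⇒ little 0c 00 00 68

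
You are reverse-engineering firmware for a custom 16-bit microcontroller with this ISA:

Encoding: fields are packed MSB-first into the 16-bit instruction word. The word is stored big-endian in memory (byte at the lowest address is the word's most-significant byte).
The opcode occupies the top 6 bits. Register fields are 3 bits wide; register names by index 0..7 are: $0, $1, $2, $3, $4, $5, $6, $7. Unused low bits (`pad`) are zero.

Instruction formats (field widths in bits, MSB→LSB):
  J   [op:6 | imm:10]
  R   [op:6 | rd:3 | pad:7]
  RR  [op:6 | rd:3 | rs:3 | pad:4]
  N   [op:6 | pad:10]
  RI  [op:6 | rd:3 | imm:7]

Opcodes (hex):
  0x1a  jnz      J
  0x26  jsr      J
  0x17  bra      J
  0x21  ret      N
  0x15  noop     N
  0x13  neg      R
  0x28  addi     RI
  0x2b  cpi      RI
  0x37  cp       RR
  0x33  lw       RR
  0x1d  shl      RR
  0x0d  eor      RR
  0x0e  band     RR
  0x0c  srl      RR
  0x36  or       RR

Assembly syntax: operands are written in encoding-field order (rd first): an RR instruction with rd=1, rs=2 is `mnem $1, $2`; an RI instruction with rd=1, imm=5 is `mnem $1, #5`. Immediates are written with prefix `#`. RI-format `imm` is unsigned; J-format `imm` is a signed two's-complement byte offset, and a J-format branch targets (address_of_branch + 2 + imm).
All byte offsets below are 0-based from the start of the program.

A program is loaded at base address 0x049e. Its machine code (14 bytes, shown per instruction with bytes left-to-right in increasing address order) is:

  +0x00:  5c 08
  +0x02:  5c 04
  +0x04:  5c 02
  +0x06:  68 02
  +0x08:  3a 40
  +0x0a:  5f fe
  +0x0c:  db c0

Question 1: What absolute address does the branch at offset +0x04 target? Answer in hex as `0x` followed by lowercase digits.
@+04  big-endian(5c 02) = 0x5c02
  top 6b → 0x17 → bra [J]
  imm@[9:0]=0x2 ⇒ #2
  target = base 0x049e + off 0x04 + 2 + imm 2 = 0x04a6

0x04a6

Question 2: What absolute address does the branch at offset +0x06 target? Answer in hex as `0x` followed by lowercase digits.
0x04a8

[06] 68 02 → 0x6802
  opcode bits[15:10]=0x1a: jnz/J
  [9:0] imm=2 = #2
  target = base 0x049e + off 0x06 + 2 + imm 2 = 0x04a8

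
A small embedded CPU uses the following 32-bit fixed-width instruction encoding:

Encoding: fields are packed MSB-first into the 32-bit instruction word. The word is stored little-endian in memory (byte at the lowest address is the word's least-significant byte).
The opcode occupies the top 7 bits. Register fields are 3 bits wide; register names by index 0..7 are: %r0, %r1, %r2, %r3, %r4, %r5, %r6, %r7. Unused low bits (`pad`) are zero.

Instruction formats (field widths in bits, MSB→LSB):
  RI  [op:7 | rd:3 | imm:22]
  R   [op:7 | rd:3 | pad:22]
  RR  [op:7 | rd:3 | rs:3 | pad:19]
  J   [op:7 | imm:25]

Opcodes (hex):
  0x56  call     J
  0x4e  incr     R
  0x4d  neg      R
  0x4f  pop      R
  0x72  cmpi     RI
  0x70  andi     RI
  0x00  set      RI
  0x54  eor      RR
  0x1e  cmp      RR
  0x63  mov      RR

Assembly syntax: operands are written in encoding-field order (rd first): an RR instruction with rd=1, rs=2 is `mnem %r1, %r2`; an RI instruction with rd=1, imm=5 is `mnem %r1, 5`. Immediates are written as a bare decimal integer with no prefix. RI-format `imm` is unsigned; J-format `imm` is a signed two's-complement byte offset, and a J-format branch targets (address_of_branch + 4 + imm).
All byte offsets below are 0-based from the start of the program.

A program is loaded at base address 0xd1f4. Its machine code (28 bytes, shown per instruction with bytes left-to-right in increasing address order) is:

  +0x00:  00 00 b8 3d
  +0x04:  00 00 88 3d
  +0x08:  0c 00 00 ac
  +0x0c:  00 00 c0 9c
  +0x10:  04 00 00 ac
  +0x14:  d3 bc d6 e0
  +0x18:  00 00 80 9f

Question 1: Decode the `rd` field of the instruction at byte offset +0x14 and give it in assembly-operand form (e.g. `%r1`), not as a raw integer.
%r3

[14] d3 bc d6 e0 → 0xe0d6bcd3
  top 7b → 0x70 → andi [RI]
  rd@[24:22]=0x3 ⇒ %r3
  imm@[21:0]=0x16bcd3 ⇒ 1490131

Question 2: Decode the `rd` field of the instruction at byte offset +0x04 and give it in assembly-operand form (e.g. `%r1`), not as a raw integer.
%r6

off 0x04: read 00 00 88 3d as little → 0x3d880000
  opcode bits[31:25]=0x1e: cmp/RR
  rd: (w>>22)&0x7=0x6 → %r6
  rs: (w>>19)&0x7=0x1 → %r1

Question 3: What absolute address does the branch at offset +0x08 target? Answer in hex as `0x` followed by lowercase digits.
[08] 0c 00 00 ac → 0xac00000c
  opcode bits[31:25]=0x56: call/J
  imm: (w>>0)&0x1ffffff=0xc → 12
  target = base 0xd1f4 + off 0x08 + 4 + imm 12 = 0xd20c

0xd20c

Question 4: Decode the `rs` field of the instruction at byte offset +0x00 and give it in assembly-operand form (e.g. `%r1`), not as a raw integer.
%r7

off 0x00: read 00 00 b8 3d as little → 0x3db80000
  top 7b → 0x1e → cmp [RR]
  rd@[24:22]=0x6 ⇒ %r6
  rs@[21:19]=0x7 ⇒ %r7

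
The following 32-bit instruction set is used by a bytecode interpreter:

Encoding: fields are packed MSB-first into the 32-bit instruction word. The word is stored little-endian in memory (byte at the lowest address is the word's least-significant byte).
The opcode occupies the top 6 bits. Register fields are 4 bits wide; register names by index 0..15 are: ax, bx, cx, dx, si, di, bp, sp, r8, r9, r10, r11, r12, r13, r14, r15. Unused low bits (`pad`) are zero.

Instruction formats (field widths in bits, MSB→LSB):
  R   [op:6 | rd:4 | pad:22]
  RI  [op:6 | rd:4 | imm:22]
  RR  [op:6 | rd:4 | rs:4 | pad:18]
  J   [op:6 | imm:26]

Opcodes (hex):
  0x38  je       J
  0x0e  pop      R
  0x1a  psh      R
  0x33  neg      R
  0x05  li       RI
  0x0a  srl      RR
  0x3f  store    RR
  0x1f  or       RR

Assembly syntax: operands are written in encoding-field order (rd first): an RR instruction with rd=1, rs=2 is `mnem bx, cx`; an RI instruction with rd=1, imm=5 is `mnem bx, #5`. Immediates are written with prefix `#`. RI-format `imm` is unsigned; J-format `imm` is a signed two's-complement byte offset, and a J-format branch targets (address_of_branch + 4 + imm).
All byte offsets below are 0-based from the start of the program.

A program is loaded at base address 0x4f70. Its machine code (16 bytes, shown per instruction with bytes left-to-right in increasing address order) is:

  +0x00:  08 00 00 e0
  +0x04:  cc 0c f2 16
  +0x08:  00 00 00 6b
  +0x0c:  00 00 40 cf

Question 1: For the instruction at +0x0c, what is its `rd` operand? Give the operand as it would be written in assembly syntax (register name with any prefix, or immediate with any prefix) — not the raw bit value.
r13

[0c] 00 00 40 cf → 0xcf400000
  opcode bits[31:26]=0x33: neg/R
  [25:22] rd=13 = r13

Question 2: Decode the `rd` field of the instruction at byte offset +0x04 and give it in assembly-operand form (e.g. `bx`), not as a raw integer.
r11

[04] cc 0c f2 16 → 0x16f20ccc
  top 6b → 0x5 → li [RI]
  [25:22] rd=11 = r11
  [21:0] imm=3280076 = #3280076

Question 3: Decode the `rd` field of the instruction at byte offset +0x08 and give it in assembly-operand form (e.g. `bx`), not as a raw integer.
+0x08: 00 00 00 6b ⇒ word 0x6b000000 (little)
  top 6b → 0x1a → psh [R]
  rd@[25:22]=0xc ⇒ r12

r12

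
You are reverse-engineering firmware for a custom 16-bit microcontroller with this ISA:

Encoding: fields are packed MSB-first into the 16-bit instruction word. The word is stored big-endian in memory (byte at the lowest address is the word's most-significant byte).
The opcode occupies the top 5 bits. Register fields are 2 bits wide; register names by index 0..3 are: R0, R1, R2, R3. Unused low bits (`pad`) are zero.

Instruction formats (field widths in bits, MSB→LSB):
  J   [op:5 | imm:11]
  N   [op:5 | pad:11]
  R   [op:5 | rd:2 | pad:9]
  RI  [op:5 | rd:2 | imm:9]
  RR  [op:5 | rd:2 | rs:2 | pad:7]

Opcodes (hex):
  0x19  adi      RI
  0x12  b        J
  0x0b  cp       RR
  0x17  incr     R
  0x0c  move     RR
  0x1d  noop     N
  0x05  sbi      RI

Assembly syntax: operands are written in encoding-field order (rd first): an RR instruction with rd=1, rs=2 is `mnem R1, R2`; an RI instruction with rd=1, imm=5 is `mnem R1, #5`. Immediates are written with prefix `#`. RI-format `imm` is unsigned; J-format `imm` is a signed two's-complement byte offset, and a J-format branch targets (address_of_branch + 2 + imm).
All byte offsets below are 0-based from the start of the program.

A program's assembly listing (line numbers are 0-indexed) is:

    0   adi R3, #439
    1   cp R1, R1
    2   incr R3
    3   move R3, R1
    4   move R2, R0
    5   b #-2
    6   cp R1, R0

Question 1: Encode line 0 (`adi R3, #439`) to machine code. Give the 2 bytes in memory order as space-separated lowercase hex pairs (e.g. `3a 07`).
cf b7

L0: adi op=0x19:5|rd=3:2|imm=439:9 ⇒ 0xcfb7 ⇒ big cf b7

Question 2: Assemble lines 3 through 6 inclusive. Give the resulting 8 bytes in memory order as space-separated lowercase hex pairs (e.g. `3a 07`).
L3: move op=0xc:5|rd=3:2|rs=1:2|pad=0:7 ⇒ 0x6680 ⇒ big 66 80
L4: move op=0xc:5|rd=2:2|rs=0:2|pad=0:7 ⇒ 0x6400 ⇒ big 64 00
L5: b op=0x12:5|imm=-2:11 ⇒ 0x97fe ⇒ big 97 fe
L6: cp op=0xb:5|rd=1:2|rs=0:2|pad=0:7 ⇒ 0x5a00 ⇒ big 5a 00

66 80 64 00 97 fe 5a 00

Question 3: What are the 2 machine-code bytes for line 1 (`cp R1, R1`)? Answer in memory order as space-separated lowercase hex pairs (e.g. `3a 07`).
L1: cp op=0xb:5|rd=1:2|rs=1:2|pad=0:7 ⇒ 0x5a80 ⇒ big 5a 80

5a 80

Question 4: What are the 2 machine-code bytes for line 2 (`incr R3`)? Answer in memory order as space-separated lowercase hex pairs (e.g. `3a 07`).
2. incr fields op=0x17:5|rd=3:2|pad=0:9 → word be00h → be 00

be 00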